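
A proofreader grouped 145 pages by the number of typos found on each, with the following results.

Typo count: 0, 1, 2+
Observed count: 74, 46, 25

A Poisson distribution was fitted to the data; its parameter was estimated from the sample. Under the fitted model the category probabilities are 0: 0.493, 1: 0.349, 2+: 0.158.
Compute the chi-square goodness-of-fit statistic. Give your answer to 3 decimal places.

Expected counts E_i = n·p_i: 145×0.493 = 71.485, 145×0.349 = 50.605, 145×0.158 = 22.91.
χ² = (74−71.485)²/71.485 + (46−50.605)²/50.605 + (25−22.91)²/22.91
   = 0.0885 + 0.4190 + 0.1907
Sum = 0.698

0.698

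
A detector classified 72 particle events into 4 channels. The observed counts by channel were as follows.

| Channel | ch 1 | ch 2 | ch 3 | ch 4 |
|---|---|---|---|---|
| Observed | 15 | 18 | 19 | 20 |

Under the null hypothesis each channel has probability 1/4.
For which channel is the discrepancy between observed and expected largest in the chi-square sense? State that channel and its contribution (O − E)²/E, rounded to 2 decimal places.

Under H₀ each category has probability 1/4, so each expected count is 72/4 = 18.
χ² = (15−18)²/18 + (18−18)²/18 + (19−18)²/18 + (20−18)²/18
   = 0.500 + 0.000 + 0.056 + 0.222
The largest term is for ch 1: 0.50.

ch 1, 0.50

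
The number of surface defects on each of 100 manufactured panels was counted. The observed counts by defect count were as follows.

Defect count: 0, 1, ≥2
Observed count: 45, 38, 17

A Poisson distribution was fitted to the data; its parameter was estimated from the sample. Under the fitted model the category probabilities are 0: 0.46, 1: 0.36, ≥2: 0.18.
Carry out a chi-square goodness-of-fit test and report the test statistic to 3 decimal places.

Expected counts E_i = n·p_i: 100×0.46 = 46, 100×0.36 = 36, 100×0.18 = 18.
cat         O        E   (O−E)²/E
0          45       46     0.0217
1          38       36     0.1111
≥2         17       18     0.0556
Sum = 0.188

0.188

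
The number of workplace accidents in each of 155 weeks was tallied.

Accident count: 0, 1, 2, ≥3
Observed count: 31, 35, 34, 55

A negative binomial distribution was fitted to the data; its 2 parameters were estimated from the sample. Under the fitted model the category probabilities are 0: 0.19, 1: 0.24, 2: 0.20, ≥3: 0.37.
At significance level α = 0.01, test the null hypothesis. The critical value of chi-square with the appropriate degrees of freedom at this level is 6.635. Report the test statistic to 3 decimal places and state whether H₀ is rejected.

Expected counts E_i = n·p_i: 155×0.19 = 29.45, 155×0.24 = 37.2, 155×0.20 = 31, 155×0.37 = 57.35.
cat         O        E   (O−E)²/E
0          31    29.45     0.0816
1          35     37.2     0.1301
2          34       31     0.2903
≥3         55    57.35     0.0963
Sum = 0.598
df = 1. Since 0.598 < 6.635, we do not reject H₀.

0.598; do not reject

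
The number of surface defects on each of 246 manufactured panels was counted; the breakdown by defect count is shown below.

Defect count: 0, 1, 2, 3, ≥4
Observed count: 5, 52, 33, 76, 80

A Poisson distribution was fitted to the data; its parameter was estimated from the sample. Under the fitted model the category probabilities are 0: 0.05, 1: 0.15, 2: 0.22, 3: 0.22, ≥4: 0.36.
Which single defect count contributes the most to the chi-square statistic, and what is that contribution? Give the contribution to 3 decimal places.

3, 8.846

Expected counts E_i = n·p_i: 246×0.05 = 12.3, 246×0.15 = 36.9, 246×0.22 = 54.12, 246×0.22 = 54.12, 246×0.36 = 88.56.
cat         O        E   (O−E)²/E
0           5     12.3     4.3325
1          52     36.9     6.1791
2          33    54.12     8.2420
3          76    54.12     8.8458
≥4         80    88.56     0.8274
The largest term is for 3: 8.846.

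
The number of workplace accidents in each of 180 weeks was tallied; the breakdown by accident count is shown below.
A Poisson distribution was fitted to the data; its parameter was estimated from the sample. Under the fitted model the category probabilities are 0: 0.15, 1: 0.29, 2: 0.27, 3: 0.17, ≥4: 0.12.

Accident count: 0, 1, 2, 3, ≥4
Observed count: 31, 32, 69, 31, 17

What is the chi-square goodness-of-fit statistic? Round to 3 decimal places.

Expected counts E_i = n·p_i: 180×0.15 = 27, 180×0.29 = 52.2, 180×0.27 = 48.6, 180×0.17 = 30.6, 180×0.12 = 21.6.
cat         O        E   (O−E)²/E
0          31       27     0.5926
1          32     52.2     7.8169
2          69     48.6     8.5630
3          31     30.6     0.0052
≥4         17     21.6     0.9796
Sum = 17.957

17.957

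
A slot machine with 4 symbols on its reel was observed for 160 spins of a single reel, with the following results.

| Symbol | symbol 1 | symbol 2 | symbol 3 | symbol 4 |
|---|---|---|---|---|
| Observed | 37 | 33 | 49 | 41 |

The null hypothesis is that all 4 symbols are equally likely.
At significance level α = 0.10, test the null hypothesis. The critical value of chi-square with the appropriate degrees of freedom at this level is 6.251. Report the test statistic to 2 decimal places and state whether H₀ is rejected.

Expected count for each of the 4 categories: 160/4 = 40.
symbol 1: (37 − 40)²/40 = 9/40 = 0.225
symbol 2: (33 − 40)²/40 = 49/40 = 1.225
symbol 3: (49 − 40)²/40 = 81/40 = 2.025
symbol 4: (41 − 40)²/40 = 1/40 = 0.025
Sum = 3.50
df = 3. Since 3.50 < 6.251, we do not reject H₀.

3.50; do not reject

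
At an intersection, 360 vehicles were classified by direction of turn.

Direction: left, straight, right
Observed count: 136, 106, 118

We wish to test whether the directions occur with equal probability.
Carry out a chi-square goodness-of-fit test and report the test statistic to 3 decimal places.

3.800

Under H₀ each category has probability 1/3, so each expected count is 360/3 = 120.
χ² = (136−120)²/120 + (106−120)²/120 + (118−120)²/120
   = 2.1333 + 1.6333 + 0.0333
Sum = 3.800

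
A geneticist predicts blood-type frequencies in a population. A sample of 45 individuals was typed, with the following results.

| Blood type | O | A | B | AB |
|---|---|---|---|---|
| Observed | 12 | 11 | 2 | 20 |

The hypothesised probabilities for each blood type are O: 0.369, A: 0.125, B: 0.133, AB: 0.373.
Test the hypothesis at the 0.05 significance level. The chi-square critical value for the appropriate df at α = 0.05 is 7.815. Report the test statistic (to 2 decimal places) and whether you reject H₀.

9.68; reject

Expected counts E_i = n·p_i: 45×0.369 = 16.605, 45×0.125 = 5.625, 45×0.133 = 5.985, 45×0.373 = 16.785.
χ² = (12−16.605)²/16.605 + (11−5.625)²/5.625 + (2−5.985)²/5.985 + (20−16.785)²/16.785
   = 1.277 + 5.136 + 2.653 + 0.616
Sum = 9.68
df = 3. Since 9.68 > 7.815, we reject H₀.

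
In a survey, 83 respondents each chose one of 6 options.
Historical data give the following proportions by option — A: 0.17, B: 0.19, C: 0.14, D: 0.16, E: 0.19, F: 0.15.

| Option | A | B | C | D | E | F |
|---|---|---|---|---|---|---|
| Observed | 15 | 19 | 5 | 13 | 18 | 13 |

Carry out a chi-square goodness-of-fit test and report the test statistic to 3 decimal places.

4.835

Expected counts E_i = n·p_i: 83×0.17 = 14.11, 83×0.19 = 15.77, 83×0.14 = 11.62, 83×0.16 = 13.28, 83×0.19 = 15.77, 83×0.15 = 12.45.
A: (15 − 14.11)²/14.11 = 0.7921/14.11 = 0.0561
B: (19 − 15.77)²/15.77 = 10.4329/15.77 = 0.6616
C: (5 − 11.62)²/11.62 = 43.8244/11.62 = 3.7715
D: (13 − 13.28)²/13.28 = 0.0784/13.28 = 0.0059
E: (18 − 15.77)²/15.77 = 4.9729/15.77 = 0.3153
F: (13 − 12.45)²/12.45 = 0.3025/12.45 = 0.0243
Sum = 4.835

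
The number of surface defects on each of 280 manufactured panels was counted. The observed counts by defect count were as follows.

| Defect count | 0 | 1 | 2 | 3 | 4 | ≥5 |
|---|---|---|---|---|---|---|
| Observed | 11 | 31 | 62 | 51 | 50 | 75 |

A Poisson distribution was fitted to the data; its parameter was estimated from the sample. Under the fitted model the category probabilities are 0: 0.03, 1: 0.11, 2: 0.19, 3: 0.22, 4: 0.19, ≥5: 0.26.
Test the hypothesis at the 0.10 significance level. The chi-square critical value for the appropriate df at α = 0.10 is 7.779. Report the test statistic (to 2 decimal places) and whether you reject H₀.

Expected counts E_i = n·p_i: 280×0.03 = 8.4, 280×0.11 = 30.8, 280×0.19 = 53.2, 280×0.22 = 61.6, 280×0.19 = 53.2, 280×0.26 = 72.8.
cat         O        E   (O−E)²/E
0          11      8.4      0.805
1          31     30.8      0.001
2          62     53.2      1.456
3          51     61.6      1.824
4          50     53.2      0.192
≥5         75     72.8      0.066
Sum = 4.34
df = 4. Since 4.34 < 7.779, we do not reject H₀.

4.34; do not reject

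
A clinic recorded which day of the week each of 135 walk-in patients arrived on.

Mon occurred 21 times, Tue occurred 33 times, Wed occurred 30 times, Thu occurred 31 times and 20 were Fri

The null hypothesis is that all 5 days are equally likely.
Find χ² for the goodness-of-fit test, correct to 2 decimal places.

Expected count for each of the 5 categories: 135/5 = 27.
Mon: (21 − 27)²/27 = 36/27 = 1.333
Tue: (33 − 27)²/27 = 36/27 = 1.333
Wed: (30 − 27)²/27 = 9/27 = 0.333
Thu: (31 − 27)²/27 = 16/27 = 0.593
Fri: (20 − 27)²/27 = 49/27 = 1.815
Sum = 5.41

5.41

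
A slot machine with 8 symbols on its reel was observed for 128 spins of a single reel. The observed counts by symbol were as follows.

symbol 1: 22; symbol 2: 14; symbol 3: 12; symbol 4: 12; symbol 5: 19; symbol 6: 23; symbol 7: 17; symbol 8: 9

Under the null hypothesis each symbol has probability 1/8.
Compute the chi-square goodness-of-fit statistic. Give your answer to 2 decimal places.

11.25

Expected count for each of the 8 categories: 128/8 = 16.
χ² = (22−16)²/16 + (14−16)²/16 + (12−16)²/16 + (12−16)²/16 + (19−16)²/16 + (23−16)²/16 + (17−16)²/16 + (9−16)²/16
   = 2.250 + 0.250 + 1.000 + 1.000 + 0.563 + 3.063 + 0.063 + 3.063
Sum = 11.25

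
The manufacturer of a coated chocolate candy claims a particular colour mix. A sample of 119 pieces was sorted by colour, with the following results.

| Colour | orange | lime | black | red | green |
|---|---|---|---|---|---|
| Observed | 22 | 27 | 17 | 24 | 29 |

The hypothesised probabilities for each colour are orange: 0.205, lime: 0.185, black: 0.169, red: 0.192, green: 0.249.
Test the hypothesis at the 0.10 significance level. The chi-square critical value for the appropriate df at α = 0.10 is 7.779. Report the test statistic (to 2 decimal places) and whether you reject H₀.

Expected counts E_i = n·p_i: 119×0.205 = 24.395, 119×0.185 = 22.015, 119×0.169 = 20.111, 119×0.192 = 22.848, 119×0.249 = 29.631.
orange: (22 − 24.395)²/24.395 = 5.736025/24.395 = 0.235
lime: (27 − 22.015)²/22.015 = 24.850225/22.015 = 1.129
black: (17 − 20.111)²/20.111 = 9.678321/20.111 = 0.481
red: (24 − 22.848)²/22.848 = 1.327104/22.848 = 0.058
green: (29 − 29.631)²/29.631 = 0.398161/29.631 = 0.013
Sum = 1.92
df = 4. Since 1.92 < 7.779, we do not reject H₀.

1.92; do not reject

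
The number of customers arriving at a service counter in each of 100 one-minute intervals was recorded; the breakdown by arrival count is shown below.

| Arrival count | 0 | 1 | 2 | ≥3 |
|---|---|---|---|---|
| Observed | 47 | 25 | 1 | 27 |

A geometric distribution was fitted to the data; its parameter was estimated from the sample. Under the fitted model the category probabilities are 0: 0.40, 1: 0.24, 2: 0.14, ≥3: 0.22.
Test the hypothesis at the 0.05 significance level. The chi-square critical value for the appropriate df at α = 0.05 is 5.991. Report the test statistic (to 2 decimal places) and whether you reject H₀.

Expected counts E_i = n·p_i: 100×0.40 = 40, 100×0.24 = 24, 100×0.14 = 14, 100×0.22 = 22.
cat         O        E   (O−E)²/E
0          47       40      1.225
1          25       24      0.042
2           1       14     12.071
≥3         27       22      1.136
Sum = 14.47
df = 2. Since 14.47 > 5.991, we reject H₀.

14.47; reject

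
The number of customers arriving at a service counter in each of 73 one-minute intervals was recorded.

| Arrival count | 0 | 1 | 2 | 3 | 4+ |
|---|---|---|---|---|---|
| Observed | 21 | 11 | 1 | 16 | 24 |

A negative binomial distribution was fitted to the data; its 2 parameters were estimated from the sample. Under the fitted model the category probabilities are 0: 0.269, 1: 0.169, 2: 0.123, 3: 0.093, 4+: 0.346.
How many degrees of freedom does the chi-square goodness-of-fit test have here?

There are k = 5 categories and 2 parameters estimated from the data, so df = 5 − 1 − 2 = 2.

2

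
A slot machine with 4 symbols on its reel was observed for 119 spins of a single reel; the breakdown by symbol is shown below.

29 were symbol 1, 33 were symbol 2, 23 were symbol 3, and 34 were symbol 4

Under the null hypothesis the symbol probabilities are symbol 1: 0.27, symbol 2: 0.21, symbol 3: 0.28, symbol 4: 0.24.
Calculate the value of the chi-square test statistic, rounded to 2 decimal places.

7.10

Expected counts E_i = n·p_i: 119×0.27 = 32.13, 119×0.21 = 24.99, 119×0.28 = 33.32, 119×0.24 = 28.56.
symbol 1: (29 − 32.13)²/32.13 = 9.7969/32.13 = 0.305
symbol 2: (33 − 24.99)²/24.99 = 64.1601/24.99 = 2.567
symbol 3: (23 − 33.32)²/33.32 = 106.5024/33.32 = 3.196
symbol 4: (34 − 28.56)²/28.56 = 29.5936/28.56 = 1.036
Sum = 7.10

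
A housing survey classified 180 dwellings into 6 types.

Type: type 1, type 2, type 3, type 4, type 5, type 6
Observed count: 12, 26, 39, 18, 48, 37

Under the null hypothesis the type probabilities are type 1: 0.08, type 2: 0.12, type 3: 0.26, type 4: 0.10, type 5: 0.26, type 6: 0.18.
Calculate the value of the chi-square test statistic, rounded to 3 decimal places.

Expected counts E_i = n·p_i: 180×0.08 = 14.4, 180×0.12 = 21.6, 180×0.26 = 46.8, 180×0.10 = 18, 180×0.26 = 46.8, 180×0.18 = 32.4.
type 1: (12 − 14.4)²/14.4 = 5.76/14.4 = 0.4000
type 2: (26 − 21.6)²/21.6 = 19.36/21.6 = 0.8963
type 3: (39 − 46.8)²/46.8 = 60.84/46.8 = 1.3000
type 4: (18 − 18)²/18 = 0/18 = 0.0000
type 5: (48 − 46.8)²/46.8 = 1.44/46.8 = 0.0308
type 6: (37 − 32.4)²/32.4 = 21.16/32.4 = 0.6531
Sum = 3.280

3.280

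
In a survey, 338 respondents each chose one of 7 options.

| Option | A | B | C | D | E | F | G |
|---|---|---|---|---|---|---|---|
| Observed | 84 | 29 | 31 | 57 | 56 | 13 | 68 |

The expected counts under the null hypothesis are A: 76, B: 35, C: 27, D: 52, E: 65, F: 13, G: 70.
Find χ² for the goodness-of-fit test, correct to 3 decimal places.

4.247

χ² = (84−76)²/76 + (29−35)²/35 + (31−27)²/27 + (57−52)²/52 + (56−65)²/65 + (13−13)²/13 + (68−70)²/70
   = 0.8421 + 1.0286 + 0.5926 + 0.4808 + 1.2462 + 0.0000 + 0.0571
Sum = 4.247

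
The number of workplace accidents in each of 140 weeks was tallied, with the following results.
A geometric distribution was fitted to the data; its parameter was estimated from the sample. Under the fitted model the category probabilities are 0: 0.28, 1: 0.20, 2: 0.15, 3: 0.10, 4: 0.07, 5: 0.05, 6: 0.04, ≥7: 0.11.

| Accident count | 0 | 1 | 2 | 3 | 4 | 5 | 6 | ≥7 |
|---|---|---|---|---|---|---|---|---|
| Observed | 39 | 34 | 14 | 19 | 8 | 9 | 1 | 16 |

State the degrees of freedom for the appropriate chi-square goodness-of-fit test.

There are k = 8 categories and 1 parameter estimated from the data, so df = 8 − 1 − 1 = 6.

6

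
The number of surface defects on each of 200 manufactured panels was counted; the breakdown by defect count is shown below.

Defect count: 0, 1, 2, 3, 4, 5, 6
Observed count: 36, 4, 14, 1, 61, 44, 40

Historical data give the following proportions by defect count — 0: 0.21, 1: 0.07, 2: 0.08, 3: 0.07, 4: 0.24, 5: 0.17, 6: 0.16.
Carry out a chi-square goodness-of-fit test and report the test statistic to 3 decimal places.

Expected counts E_i = n·p_i: 200×0.21 = 42, 200×0.07 = 14, 200×0.08 = 16, 200×0.07 = 14, 200×0.24 = 48, 200×0.17 = 34, 200×0.16 = 32.
cat         O        E   (O−E)²/E
0          36       42     0.8571
1           4       14     7.1429
2          14       16     0.2500
3           1       14    12.0714
4          61       48     3.5208
5          44       34     2.9412
6          40       32     2.0000
Sum = 28.783

28.783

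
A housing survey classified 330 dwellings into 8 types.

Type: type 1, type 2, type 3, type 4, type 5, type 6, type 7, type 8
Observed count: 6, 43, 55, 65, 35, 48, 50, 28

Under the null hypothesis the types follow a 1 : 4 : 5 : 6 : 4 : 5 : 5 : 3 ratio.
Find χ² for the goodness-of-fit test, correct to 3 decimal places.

Ratio total = 33. Expected counts: 330×1/33 = 10, 330×4/33 = 40, 330×5/33 = 50, 330×6/33 = 60, 330×4/33 = 40, 330×5/33 = 50, 330×5/33 = 50, 330×3/33 = 30.
type 1: (6 − 10)²/10 = 16/10 = 1.6000
type 2: (43 − 40)²/40 = 9/40 = 0.2250
type 3: (55 − 50)²/50 = 25/50 = 0.5000
type 4: (65 − 60)²/60 = 25/60 = 0.4167
type 5: (35 − 40)²/40 = 25/40 = 0.6250
type 6: (48 − 50)²/50 = 4/50 = 0.0800
type 7: (50 − 50)²/50 = 0/50 = 0.0000
type 8: (28 − 30)²/30 = 4/30 = 0.1333
Sum = 3.580

3.580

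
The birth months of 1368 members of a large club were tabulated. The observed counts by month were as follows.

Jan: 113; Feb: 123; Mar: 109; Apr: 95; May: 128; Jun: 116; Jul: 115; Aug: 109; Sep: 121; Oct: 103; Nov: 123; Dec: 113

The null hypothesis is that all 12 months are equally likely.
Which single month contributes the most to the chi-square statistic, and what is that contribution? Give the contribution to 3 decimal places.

Apr, 3.167

Expected count for each of the 12 categories: 1368/12 = 114.
cat         O        E   (O−E)²/E
Jan       113      114     0.0088
Feb       123      114     0.7105
Mar       109      114     0.2193
Apr        95      114     3.1667
May       128      114     1.7193
Jun       116      114     0.0351
Jul       115      114     0.0088
Aug       109      114     0.2193
Sep       121      114     0.4298
Oct       103      114     1.0614
Nov       123      114     0.7105
Dec       113      114     0.0088
The largest term is for Apr: 3.167.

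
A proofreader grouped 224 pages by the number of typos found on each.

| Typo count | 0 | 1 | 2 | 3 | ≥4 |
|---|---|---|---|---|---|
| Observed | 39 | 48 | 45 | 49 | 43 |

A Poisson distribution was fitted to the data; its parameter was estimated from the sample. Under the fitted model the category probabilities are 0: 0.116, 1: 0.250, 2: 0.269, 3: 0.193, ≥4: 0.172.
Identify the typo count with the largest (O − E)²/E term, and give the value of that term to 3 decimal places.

0, 6.520

Expected counts E_i = n·p_i: 224×0.116 = 25.984, 224×0.250 = 56, 224×0.269 = 60.256, 224×0.193 = 43.232, 224×0.172 = 38.528.
cat         O        E   (O−E)²/E
0          39   25.984     6.5200
1          48       56     1.1429
2          45   60.256     3.8626
3          49   43.232     0.7696
≥4         43   38.528     0.5191
The largest term is for 0: 6.520.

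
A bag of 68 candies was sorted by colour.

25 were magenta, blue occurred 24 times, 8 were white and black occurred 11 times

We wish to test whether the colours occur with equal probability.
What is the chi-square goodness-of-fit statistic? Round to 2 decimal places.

13.53

Expected count for each of the 4 categories: 68/4 = 17.
cat          O        E   (O−E)²/E
magenta     25       17      3.765
blue        24       17      2.882
white        8       17      4.765
black       11       17      2.118
Sum = 13.53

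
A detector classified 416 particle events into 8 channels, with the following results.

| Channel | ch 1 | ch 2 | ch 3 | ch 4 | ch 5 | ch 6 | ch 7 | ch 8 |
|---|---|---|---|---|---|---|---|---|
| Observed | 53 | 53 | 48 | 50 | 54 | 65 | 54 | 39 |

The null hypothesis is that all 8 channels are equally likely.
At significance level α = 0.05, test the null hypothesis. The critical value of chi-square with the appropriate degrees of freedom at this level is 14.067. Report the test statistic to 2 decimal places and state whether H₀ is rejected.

Under H₀ each category has probability 1/8, so each expected count is 416/8 = 52.
ch 1: (53 − 52)²/52 = 1/52 = 0.019
ch 2: (53 − 52)²/52 = 1/52 = 0.019
ch 3: (48 − 52)²/52 = 16/52 = 0.308
ch 4: (50 − 52)²/52 = 4/52 = 0.077
ch 5: (54 − 52)²/52 = 4/52 = 0.077
ch 6: (65 − 52)²/52 = 169/52 = 3.250
ch 7: (54 − 52)²/52 = 4/52 = 0.077
ch 8: (39 − 52)²/52 = 169/52 = 3.250
Sum = 7.08
df = 7. Since 7.08 < 14.067, we do not reject H₀.

7.08; do not reject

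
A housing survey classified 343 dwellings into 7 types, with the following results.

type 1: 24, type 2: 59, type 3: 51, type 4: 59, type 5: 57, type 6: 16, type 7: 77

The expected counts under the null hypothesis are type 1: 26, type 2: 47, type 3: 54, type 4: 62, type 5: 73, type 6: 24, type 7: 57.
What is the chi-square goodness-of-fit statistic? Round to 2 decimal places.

16.72

cat         O        E   (O−E)²/E
type 1     24       26      0.154
type 2     59       47      3.064
type 3     51       54      0.167
type 4     59       62      0.145
type 5     57       73      3.507
type 6     16       24      2.667
type 7     77       57      7.018
Sum = 16.72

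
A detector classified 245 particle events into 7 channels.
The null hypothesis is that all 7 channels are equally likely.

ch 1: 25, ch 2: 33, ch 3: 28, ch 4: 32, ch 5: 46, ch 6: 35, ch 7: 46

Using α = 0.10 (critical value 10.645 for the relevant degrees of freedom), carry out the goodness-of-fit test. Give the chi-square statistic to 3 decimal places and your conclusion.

11.543; reject

Under H₀ each category has probability 1/7, so each expected count is 245/7 = 35.
χ² = (25−35)²/35 + (33−35)²/35 + (28−35)²/35 + (32−35)²/35 + (46−35)²/35 + (35−35)²/35 + (46−35)²/35
   = 2.8571 + 0.1143 + 1.4000 + 0.2571 + 3.4571 + 0.0000 + 3.4571
Sum = 11.543
df = 6. Since 11.543 > 10.645, we reject H₀.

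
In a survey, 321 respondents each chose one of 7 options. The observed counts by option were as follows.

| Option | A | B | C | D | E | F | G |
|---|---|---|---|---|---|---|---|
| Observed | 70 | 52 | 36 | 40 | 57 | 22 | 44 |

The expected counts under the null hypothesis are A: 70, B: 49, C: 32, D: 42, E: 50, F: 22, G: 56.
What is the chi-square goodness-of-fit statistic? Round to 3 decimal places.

A: (70 − 70)²/70 = 0/70 = 0.0000
B: (52 − 49)²/49 = 9/49 = 0.1837
C: (36 − 32)²/32 = 16/32 = 0.5000
D: (40 − 42)²/42 = 4/42 = 0.0952
E: (57 − 50)²/50 = 49/50 = 0.9800
F: (22 − 22)²/22 = 0/22 = 0.0000
G: (44 − 56)²/56 = 144/56 = 2.5714
Sum = 4.330

4.330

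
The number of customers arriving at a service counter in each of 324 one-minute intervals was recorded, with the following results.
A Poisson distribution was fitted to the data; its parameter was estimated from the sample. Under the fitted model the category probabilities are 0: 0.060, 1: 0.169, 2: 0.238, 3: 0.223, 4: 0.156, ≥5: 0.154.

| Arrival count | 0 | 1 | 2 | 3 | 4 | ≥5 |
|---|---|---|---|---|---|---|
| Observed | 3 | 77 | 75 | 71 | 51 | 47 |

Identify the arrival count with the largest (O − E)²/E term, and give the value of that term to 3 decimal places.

Expected counts E_i = n·p_i: 324×0.060 = 19.44, 324×0.169 = 54.756, 324×0.238 = 77.112, 324×0.223 = 72.252, 324×0.156 = 50.544, 324×0.154 = 49.896.
χ² = (3−19.44)²/19.44 + (77−54.756)²/54.756 + (75−77.112)²/77.112 + (71−72.252)²/72.252 + (51−50.544)²/50.544 + (47−49.896)²/49.896
   = 13.9030 + 9.0364 + 0.0578 + 0.0217 + 0.0041 + 0.1681
The largest term is for 0: 13.903.

0, 13.903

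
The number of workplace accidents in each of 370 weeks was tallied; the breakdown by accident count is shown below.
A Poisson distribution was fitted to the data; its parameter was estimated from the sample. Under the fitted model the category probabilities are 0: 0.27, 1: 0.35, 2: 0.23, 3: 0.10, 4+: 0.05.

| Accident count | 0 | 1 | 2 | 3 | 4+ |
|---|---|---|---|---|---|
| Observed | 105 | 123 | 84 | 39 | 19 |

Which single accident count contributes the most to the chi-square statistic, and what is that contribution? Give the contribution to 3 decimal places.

1, 0.326

Expected counts E_i = n·p_i: 370×0.27 = 99.9, 370×0.35 = 129.5, 370×0.23 = 85.1, 370×0.10 = 37, 370×0.05 = 18.5.
χ² = (105−99.9)²/99.9 + (123−129.5)²/129.5 + (84−85.1)²/85.1 + (39−37)²/37 + (19−18.5)²/18.5
   = 0.2604 + 0.3263 + 0.0142 + 0.1081 + 0.0135
The largest term is for 1: 0.326.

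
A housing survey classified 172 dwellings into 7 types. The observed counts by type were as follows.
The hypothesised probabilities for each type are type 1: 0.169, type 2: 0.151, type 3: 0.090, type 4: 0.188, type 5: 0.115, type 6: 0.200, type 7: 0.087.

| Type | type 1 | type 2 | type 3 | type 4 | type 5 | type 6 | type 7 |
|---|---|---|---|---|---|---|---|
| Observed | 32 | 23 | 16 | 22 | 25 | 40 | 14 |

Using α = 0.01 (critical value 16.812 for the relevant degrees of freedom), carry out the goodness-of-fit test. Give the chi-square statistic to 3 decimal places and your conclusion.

6.308; do not reject

Expected counts E_i = n·p_i: 172×0.169 = 29.068, 172×0.151 = 25.972, 172×0.090 = 15.48, 172×0.188 = 32.336, 172×0.115 = 19.78, 172×0.200 = 34.4, 172×0.087 = 14.964.
cat         O        E   (O−E)²/E
type 1     32   29.068     0.2957
type 2     23   25.972     0.3401
type 3     16    15.48     0.0175
type 4     22   32.336     3.3038
type 5     25    19.78     1.3776
type 6     40     34.4     0.9116
type 7     14   14.964     0.0621
Sum = 6.308
df = 6. Since 6.308 < 16.812, we do not reject H₀.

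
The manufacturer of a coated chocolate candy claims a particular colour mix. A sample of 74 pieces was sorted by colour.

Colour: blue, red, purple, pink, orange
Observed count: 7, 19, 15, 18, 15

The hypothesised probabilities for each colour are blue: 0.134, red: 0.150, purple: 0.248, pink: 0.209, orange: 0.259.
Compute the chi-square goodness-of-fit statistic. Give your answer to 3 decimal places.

Expected counts E_i = n·p_i: 74×0.134 = 9.916, 74×0.150 = 11.1, 74×0.248 = 18.352, 74×0.209 = 15.466, 74×0.259 = 19.166.
χ² = (7−9.916)²/9.916 + (19−11.1)²/11.1 + (15−18.352)²/18.352 + (18−15.466)²/15.466 + (15−19.166)²/19.166
   = 0.8575 + 5.6225 + 0.6122 + 0.4152 + 0.9055
Sum = 8.413

8.413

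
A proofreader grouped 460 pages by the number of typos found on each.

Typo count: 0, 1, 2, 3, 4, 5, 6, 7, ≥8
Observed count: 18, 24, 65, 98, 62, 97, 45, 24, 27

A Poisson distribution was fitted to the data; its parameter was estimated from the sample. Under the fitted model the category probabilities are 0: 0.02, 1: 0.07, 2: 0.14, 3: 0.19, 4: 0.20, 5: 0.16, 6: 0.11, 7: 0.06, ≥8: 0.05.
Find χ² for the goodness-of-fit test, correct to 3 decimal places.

30.804

Expected counts E_i = n·p_i: 460×0.02 = 9.2, 460×0.07 = 32.2, 460×0.14 = 64.4, 460×0.19 = 87.4, 460×0.20 = 92, 460×0.16 = 73.6, 460×0.11 = 50.6, 460×0.06 = 27.6, 460×0.05 = 23.
cat         O        E   (O−E)²/E
0          18      9.2     8.4174
1          24     32.2     2.0882
2          65     64.4     0.0056
3          98     87.4     1.2856
4          62       92     9.7826
5          97     73.6     7.4397
6          45     50.6     0.6198
7          24     27.6     0.4696
≥8         27       23     0.6957
Sum = 30.804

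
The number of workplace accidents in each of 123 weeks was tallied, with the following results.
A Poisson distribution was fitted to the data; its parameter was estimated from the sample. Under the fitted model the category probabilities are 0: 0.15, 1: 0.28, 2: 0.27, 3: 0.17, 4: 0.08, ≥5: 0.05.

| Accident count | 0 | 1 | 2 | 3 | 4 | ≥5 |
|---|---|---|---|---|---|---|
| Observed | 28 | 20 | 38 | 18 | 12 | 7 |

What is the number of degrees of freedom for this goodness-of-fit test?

There are k = 6 categories and 1 parameter estimated from the data, so df = 6 − 1 − 1 = 4.

4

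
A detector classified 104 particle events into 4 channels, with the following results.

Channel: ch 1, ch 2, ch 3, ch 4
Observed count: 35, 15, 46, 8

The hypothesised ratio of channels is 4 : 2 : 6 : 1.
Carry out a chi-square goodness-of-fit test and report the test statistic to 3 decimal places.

Ratio total = 13. Expected counts: 104×4/13 = 32, 104×2/13 = 16, 104×6/13 = 48, 104×1/13 = 8.
χ² = (35−32)²/32 + (15−16)²/16 + (46−48)²/48 + (8−8)²/8
   = 0.2813 + 0.0625 + 0.0833 + 0.0000
Sum = 0.427

0.427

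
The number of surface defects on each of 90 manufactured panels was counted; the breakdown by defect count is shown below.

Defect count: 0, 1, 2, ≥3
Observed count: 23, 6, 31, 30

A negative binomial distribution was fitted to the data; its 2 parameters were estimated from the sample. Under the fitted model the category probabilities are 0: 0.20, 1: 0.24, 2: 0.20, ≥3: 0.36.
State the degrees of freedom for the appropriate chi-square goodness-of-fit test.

There are k = 4 categories and 2 parameters estimated from the data, so df = 4 − 1 − 2 = 1.

1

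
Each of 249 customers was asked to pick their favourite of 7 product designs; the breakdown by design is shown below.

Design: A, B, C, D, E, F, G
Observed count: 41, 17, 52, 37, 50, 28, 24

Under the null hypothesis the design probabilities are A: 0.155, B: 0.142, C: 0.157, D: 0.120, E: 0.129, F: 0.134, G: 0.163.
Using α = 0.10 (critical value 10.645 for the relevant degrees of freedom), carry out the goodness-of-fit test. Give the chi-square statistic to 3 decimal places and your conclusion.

Expected counts E_i = n·p_i: 249×0.155 = 38.595, 249×0.142 = 35.358, 249×0.157 = 39.093, 249×0.120 = 29.88, 249×0.129 = 32.121, 249×0.134 = 33.366, 249×0.163 = 40.587.
χ² = (41−38.595)²/38.595 + (17−35.358)²/35.358 + (52−39.093)²/39.093 + (37−29.88)²/29.88 + (50−32.121)²/32.121 + (28−33.366)²/33.366 + (24−40.587)²/40.587
   = 0.1499 + 9.5315 + 4.2614 + 1.6966 + 9.9517 + 0.8630 + 6.7787
Sum = 33.233
df = 6. Since 33.233 > 10.645, we reject H₀.

33.233; reject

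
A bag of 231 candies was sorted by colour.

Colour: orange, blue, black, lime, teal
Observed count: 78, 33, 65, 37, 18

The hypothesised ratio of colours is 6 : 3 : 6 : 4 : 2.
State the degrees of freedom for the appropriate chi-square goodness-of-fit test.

4

There are k = 5 categories and no parameters were estimated from the data, so df = 5 − 1 = 4.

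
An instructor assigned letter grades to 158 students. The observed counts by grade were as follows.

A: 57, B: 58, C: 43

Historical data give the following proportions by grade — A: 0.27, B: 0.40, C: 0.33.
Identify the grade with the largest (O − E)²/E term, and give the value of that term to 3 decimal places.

Expected counts E_i = n·p_i: 158×0.27 = 42.66, 158×0.40 = 63.2, 158×0.33 = 52.14.
cat         O        E   (O−E)²/E
A          57    42.66     4.8203
B          58     63.2     0.4278
C          43    52.14     1.6022
The largest term is for A: 4.820.

A, 4.820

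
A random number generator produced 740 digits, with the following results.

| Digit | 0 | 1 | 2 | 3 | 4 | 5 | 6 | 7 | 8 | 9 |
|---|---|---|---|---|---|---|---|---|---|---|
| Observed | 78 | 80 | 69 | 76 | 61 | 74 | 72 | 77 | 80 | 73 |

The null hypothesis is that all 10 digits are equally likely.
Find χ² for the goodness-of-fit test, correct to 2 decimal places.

4.05

Under H₀ each category has probability 1/10, so each expected count is 740/10 = 74.
χ² = (78−74)²/74 + (80−74)²/74 + (69−74)²/74 + (76−74)²/74 + (61−74)²/74 + (74−74)²/74 + (72−74)²/74 + (77−74)²/74 + (80−74)²/74 + (73−74)²/74
   = 0.216 + 0.486 + 0.338 + 0.054 + 2.284 + 0.000 + 0.054 + 0.122 + 0.486 + 0.014
Sum = 4.05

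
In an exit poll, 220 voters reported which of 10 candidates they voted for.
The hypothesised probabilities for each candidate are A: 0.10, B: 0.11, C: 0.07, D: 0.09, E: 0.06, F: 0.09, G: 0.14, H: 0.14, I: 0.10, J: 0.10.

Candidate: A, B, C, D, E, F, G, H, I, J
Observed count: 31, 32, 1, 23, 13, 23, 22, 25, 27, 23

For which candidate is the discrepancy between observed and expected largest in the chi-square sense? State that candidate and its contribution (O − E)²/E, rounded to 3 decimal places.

Expected counts E_i = n·p_i: 220×0.10 = 22, 220×0.11 = 24.2, 220×0.07 = 15.4, 220×0.09 = 19.8, 220×0.06 = 13.2, 220×0.09 = 19.8, 220×0.14 = 30.8, 220×0.14 = 30.8, 220×0.10 = 22, 220×0.10 = 22.
A: (31 − 22)²/22 = 81/22 = 3.6818
B: (32 − 24.2)²/24.2 = 60.84/24.2 = 2.5140
C: (1 − 15.4)²/15.4 = 207.36/15.4 = 13.4649
D: (23 − 19.8)²/19.8 = 10.24/19.8 = 0.5172
E: (13 − 13.2)²/13.2 = 0.04/13.2 = 0.0030
F: (23 − 19.8)²/19.8 = 10.24/19.8 = 0.5172
G: (22 − 30.8)²/30.8 = 77.44/30.8 = 2.5143
H: (25 − 30.8)²/30.8 = 33.64/30.8 = 1.0922
I: (27 − 22)²/22 = 25/22 = 1.1364
J: (23 − 22)²/22 = 1/22 = 0.0455
The largest term is for C: 13.465.

C, 13.465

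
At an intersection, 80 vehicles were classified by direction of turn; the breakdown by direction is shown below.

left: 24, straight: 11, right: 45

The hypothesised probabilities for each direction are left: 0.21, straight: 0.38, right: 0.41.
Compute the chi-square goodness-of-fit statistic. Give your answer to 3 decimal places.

Expected counts E_i = n·p_i: 80×0.21 = 16.8, 80×0.38 = 30.4, 80×0.41 = 32.8.
χ² = (24−16.8)²/16.8 + (11−30.4)²/30.4 + (45−32.8)²/32.8
   = 3.0857 + 12.3803 + 4.5378
Sum = 20.004

20.004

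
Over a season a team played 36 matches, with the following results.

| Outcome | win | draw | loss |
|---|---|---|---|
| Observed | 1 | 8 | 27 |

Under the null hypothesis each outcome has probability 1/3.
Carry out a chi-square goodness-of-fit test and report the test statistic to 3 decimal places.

Under H₀ each category has probability 1/3, so each expected count is 36/3 = 12.
cat         O        E   (O−E)²/E
win         1       12    10.0833
draw        8       12     1.3333
loss       27       12    18.7500
Sum = 30.167

30.167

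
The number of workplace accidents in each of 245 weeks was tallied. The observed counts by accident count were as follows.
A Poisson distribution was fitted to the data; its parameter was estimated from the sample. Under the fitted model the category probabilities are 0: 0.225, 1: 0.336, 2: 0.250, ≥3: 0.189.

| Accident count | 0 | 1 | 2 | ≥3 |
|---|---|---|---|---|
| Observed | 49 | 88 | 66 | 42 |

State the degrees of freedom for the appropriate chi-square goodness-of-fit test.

2

There are k = 4 categories and 1 parameter estimated from the data, so df = 4 − 1 − 1 = 2.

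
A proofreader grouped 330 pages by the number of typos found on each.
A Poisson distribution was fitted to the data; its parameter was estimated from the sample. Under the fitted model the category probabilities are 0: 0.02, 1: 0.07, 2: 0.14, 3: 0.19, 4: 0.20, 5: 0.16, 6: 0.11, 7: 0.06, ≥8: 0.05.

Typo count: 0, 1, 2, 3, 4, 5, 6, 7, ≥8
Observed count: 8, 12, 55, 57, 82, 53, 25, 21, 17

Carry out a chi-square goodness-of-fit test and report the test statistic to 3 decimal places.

15.310

Expected counts E_i = n·p_i: 330×0.02 = 6.6, 330×0.07 = 23.1, 330×0.14 = 46.2, 330×0.19 = 62.7, 330×0.20 = 66, 330×0.16 = 52.8, 330×0.11 = 36.3, 330×0.06 = 19.8, 330×0.05 = 16.5.
0: (8 − 6.6)²/6.6 = 1.96/6.6 = 0.2970
1: (12 − 23.1)²/23.1 = 123.21/23.1 = 5.3338
2: (55 − 46.2)²/46.2 = 77.44/46.2 = 1.6762
3: (57 − 62.7)²/62.7 = 32.49/62.7 = 0.5182
4: (82 − 66)²/66 = 256/66 = 3.8788
5: (53 − 52.8)²/52.8 = 0.04/52.8 = 0.0008
6: (25 − 36.3)²/36.3 = 127.69/36.3 = 3.5176
7: (21 − 19.8)²/19.8 = 1.44/19.8 = 0.0727
≥8: (17 − 16.5)²/16.5 = 0.25/16.5 = 0.0152
Sum = 15.310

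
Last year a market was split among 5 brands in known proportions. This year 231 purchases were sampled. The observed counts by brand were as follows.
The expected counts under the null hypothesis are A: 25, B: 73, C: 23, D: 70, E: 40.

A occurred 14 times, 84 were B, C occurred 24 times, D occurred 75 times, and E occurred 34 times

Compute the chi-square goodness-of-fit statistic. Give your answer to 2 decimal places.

A: (14 − 25)²/25 = 121/25 = 4.840
B: (84 − 73)²/73 = 121/73 = 1.658
C: (24 − 23)²/23 = 1/23 = 0.043
D: (75 − 70)²/70 = 25/70 = 0.357
E: (34 − 40)²/40 = 36/40 = 0.900
Sum = 7.80

7.80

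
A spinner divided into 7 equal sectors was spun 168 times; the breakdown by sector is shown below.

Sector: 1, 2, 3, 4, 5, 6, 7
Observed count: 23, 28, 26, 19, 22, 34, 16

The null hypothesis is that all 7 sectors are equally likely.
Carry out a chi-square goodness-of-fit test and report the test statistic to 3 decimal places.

Expected count for each of the 7 categories: 168/7 = 24.
χ² = (23−24)²/24 + (28−24)²/24 + (26−24)²/24 + (19−24)²/24 + (22−24)²/24 + (34−24)²/24 + (16−24)²/24
   = 0.0417 + 0.6667 + 0.1667 + 1.0417 + 0.1667 + 4.1667 + 2.6667
Sum = 8.917

8.917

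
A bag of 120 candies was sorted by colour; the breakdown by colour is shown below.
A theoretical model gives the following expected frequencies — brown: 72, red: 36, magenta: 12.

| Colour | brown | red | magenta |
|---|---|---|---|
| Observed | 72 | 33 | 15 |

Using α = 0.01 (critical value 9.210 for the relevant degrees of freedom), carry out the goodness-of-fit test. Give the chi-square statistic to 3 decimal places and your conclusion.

χ² = (72−72)²/72 + (33−36)²/36 + (15−12)²/12
   = 0.0000 + 0.2500 + 0.7500
Sum = 1.000
df = 2. Since 1.000 < 9.210, we do not reject H₀.

1.000; do not reject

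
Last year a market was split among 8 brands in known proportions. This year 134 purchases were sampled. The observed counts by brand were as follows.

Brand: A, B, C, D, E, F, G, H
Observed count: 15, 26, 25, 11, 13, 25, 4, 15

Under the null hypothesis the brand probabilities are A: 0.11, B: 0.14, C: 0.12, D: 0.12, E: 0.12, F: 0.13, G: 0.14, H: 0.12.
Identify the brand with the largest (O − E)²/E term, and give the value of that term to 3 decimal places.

Expected counts E_i = n·p_i: 134×0.11 = 14.74, 134×0.14 = 18.76, 134×0.12 = 16.08, 134×0.12 = 16.08, 134×0.12 = 16.08, 134×0.13 = 17.42, 134×0.14 = 18.76, 134×0.12 = 16.08.
cat         O        E   (O−E)²/E
A          15    14.74     0.0046
B          26    18.76     2.7941
C          25    16.08     4.9482
D          11    16.08     1.6049
E          13    16.08     0.5900
F          25    17.42     3.2983
G           4    18.76    11.6129
H          15    16.08     0.0725
The largest term is for G: 11.613.

G, 11.613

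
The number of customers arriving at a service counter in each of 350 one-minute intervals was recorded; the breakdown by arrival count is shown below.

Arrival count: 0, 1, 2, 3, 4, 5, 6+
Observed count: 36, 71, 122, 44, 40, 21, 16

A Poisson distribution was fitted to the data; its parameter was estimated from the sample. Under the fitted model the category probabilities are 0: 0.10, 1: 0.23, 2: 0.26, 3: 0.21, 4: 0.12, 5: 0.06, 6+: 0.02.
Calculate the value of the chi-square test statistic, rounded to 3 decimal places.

Expected counts E_i = n·p_i: 350×0.10 = 35, 350×0.23 = 80.5, 350×0.26 = 91, 350×0.21 = 73.5, 350×0.12 = 42, 350×0.06 = 21, 350×0.02 = 7.
0: (36 − 35)²/35 = 1/35 = 0.0286
1: (71 − 80.5)²/80.5 = 90.25/80.5 = 1.1211
2: (122 − 91)²/91 = 961/91 = 10.5604
3: (44 − 73.5)²/73.5 = 870.25/73.5 = 11.8401
4: (40 − 42)²/42 = 4/42 = 0.0952
5: (21 − 21)²/21 = 0/21 = 0.0000
6+: (16 − 7)²/7 = 81/7 = 11.5714
Sum = 35.217

35.217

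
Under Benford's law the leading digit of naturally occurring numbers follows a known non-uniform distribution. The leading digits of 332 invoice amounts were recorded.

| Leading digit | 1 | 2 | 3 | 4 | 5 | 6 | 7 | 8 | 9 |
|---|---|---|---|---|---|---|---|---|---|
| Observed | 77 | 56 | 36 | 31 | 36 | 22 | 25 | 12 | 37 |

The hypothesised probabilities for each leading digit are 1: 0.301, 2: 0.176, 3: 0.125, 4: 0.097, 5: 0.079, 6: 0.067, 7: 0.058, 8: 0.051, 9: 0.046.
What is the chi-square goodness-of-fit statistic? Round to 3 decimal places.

Expected counts E_i = n·p_i: 332×0.301 = 99.932, 332×0.176 = 58.432, 332×0.125 = 41.5, 332×0.097 = 32.204, 332×0.079 = 26.228, 332×0.067 = 22.244, 332×0.058 = 19.256, 332×0.051 = 16.932, 332×0.046 = 15.272.
χ² = (77−99.932)²/99.932 + (56−58.432)²/58.432 + (36−41.5)²/41.5 + (31−32.204)²/32.204 + (36−26.228)²/26.228 + (22−22.244)²/22.244 + (25−19.256)²/19.256 + (12−16.932)²/16.932 + (37−15.272)²/15.272
   = 5.2623 + 0.1012 + 0.7289 + 0.0450 + 3.6408 + 0.0027 + 1.7134 + 1.4366 + 30.9132
Sum = 43.844

43.844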